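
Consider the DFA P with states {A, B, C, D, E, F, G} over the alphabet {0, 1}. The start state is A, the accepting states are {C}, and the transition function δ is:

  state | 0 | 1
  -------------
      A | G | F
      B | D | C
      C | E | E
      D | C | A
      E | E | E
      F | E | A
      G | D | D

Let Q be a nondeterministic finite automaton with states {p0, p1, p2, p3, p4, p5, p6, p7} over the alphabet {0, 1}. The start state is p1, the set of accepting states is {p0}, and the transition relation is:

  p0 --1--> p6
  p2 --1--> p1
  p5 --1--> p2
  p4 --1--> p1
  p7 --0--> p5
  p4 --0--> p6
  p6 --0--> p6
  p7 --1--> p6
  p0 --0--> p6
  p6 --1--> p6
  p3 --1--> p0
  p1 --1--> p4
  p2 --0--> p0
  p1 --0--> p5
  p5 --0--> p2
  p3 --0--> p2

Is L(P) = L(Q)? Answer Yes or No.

Exploring the product automaton P × Q from the start pair (A, p1), following both machines on each input symbol, reaches 6 state pairs: (A, p1), (G, p5), (F, p4), (D, p2), (E, p6), (C, p0).
P accepts in {C} and Q accepts in {p0}. In every reachable pair the two components are either both accepting — (C, p0) — or both non-accepting, so no string is accepted by exactly one of the machines: L(P) \ L(Q) and L(Q) \ L(P) are both empty.
Hence every string is accepted by P iff it is accepted by Q, and the two languages coincide.

Yes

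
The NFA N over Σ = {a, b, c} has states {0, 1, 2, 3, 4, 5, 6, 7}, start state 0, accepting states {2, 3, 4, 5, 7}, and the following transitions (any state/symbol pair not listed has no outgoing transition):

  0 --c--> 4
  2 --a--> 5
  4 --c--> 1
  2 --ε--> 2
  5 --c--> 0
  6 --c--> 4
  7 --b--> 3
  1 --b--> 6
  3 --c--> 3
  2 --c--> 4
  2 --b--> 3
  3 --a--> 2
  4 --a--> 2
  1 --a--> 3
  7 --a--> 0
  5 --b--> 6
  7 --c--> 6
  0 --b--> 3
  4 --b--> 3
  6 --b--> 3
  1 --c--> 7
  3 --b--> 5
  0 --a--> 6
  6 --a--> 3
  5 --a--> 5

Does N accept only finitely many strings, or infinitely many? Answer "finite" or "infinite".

infinite

State 3 is reachable from the start and can reach an accepting state, and it lies on the cycle 3 → 2 → 3.
Traversing that cycle any number of times yields accepted strings of unbounded length, so the language is infinite.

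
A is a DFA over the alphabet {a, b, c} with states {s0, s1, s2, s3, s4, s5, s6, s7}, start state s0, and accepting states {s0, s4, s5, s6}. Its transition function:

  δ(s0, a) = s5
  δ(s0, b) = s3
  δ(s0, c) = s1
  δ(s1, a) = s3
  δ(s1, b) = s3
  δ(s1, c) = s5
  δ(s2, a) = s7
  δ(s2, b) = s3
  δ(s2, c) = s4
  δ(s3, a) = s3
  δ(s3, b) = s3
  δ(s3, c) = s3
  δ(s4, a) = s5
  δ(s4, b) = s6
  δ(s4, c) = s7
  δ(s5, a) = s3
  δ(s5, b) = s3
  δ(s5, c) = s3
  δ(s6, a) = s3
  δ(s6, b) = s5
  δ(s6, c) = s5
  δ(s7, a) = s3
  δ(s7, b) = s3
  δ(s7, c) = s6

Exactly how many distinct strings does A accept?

3

The useful subgraph on states {s0, s1, s5} is acyclic, so L(A) is finite; the longest accepting path visits 3 useful states, giving maximum string length 2.
Counting accepting paths from s0 by length: 1 of length 0, 1 of length 1, 1 of length 2. Total 3.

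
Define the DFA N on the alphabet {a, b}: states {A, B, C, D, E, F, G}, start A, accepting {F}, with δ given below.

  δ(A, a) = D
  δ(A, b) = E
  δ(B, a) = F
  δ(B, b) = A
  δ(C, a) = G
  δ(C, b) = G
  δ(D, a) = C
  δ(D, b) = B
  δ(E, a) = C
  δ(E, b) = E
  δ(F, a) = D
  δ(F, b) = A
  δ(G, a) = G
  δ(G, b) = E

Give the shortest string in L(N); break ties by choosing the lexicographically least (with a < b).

aba

A breadth-first search from A reaches an accepting state first via the path A → D → B → F on input aba.
No string of length < 3 is accepted (BFS exhausts all shorter strings without reaching an accepting state), and aba is the lexicographically least accepting string of length 3.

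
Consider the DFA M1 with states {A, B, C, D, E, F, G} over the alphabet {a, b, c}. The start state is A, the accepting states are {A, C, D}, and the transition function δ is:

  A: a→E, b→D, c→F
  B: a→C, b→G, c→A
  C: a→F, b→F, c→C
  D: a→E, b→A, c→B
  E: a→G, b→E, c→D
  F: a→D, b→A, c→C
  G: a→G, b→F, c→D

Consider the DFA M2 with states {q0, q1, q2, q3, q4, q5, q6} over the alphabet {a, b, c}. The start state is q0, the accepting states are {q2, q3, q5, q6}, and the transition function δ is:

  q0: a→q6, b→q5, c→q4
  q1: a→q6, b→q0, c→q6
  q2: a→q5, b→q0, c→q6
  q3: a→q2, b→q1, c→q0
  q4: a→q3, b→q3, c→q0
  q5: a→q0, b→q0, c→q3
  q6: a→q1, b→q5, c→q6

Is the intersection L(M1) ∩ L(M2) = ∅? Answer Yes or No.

The string b is accepted by both M1 and M2.
Hence L(M1) ∩ L(M2) ≠ ∅.

No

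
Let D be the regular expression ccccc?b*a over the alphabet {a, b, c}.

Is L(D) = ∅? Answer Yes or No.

The string cccca matches the expression, so it belongs to L(D).
Since L(D) contains at least one string, it is not empty.

No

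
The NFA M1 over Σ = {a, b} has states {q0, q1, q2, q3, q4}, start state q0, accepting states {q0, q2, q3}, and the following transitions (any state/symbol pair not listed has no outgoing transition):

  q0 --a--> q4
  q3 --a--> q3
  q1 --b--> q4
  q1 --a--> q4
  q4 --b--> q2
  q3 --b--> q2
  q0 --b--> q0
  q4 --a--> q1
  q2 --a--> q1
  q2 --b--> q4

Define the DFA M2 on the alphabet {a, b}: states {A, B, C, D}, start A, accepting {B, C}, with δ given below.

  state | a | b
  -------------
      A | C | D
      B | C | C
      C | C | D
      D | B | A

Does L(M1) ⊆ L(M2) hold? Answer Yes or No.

No

The empty string ε is in L(M1) but not in L(M2).
So L(M1) ⊄ L(M2).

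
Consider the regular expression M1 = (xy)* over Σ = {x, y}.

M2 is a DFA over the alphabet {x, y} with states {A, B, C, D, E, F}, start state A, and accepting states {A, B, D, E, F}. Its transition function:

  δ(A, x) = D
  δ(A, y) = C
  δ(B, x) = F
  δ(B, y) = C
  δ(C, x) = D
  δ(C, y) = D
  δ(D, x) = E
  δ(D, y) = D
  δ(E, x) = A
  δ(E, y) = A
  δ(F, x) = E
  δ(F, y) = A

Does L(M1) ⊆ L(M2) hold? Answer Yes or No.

Yes

Converting the expression M1 to a DFA (subset construction, then merging equivalent states) gives the minimal DFA with states {r0, r1, r2}, start state r0, accepting states {r0} and transitions r0: x→r1, y→r2; r1: x→r2, y→r0; r2: x→r2, y→r2.
Exploring the product automaton M1 × M2 from the start pair (r0, A), following both machines on each input symbol, reaches 8 state pairs: (r0, A), (r1, D), (r2, C), (r2, E), (r0, D), (r2, D), (r2, A), (r1, E).
M1 accepts in {r0} and M2 accepts in {A, B, D, E, F}. The reachable pairs whose M1-component is accepting are (r0, A), (r0, D); in each of them the M2-component is accepting too, so the product for L(M1) \ L(M2) (M1-component accepting, M2-component rejecting) has no reachable accepting pair and the difference is empty.
Hence every string in L(M1) is also in L(M2).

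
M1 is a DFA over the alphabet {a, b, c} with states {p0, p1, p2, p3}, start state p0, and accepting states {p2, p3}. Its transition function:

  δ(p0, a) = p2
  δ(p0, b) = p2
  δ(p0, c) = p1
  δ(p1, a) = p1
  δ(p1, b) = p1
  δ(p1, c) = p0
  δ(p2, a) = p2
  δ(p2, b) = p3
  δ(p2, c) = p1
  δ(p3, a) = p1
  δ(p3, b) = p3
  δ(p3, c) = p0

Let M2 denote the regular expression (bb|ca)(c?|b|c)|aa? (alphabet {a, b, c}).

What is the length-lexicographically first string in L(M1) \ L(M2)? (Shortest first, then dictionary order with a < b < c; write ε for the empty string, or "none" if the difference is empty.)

The string b is accepted by M1 but not by M2.
No shorter string lies in the difference, and b is the lexicographically first length-1 string in L(M1) \ L(M2).

b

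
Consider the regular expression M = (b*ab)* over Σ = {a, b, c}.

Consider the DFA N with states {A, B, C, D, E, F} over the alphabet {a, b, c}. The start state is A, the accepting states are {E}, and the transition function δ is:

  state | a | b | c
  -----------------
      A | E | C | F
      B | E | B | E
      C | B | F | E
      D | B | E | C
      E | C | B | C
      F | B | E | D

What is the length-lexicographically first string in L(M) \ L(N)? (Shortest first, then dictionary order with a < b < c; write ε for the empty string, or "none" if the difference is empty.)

The empty string ε is accepted by M but not by N.
Since ε is the unique shortest string, it is the required witness.

ε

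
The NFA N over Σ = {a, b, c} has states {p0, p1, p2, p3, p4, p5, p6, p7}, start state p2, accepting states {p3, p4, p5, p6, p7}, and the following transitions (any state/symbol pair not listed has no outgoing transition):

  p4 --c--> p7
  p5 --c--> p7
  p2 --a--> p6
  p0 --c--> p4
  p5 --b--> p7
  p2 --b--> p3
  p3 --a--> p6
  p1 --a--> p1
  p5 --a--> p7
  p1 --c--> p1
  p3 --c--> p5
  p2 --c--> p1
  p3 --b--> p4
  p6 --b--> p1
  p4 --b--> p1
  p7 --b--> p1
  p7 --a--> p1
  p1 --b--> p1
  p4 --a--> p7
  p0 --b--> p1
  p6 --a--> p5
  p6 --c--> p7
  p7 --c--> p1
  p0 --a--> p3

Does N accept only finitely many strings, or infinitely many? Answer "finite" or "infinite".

finite

The useful states (reachable from p2 and able to reach an accepting state) are {p2, p3, p4, p5, p6, p7}.
Restricted to these states the transition graph has no cycle, so every accepting path has bounded length and L is finite.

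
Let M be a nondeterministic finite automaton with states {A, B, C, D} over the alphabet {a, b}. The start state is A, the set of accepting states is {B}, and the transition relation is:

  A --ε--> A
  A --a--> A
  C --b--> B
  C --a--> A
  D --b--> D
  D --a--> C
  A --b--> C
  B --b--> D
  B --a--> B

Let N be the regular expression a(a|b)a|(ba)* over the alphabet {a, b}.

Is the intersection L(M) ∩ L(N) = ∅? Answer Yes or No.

Converting the expression N to a DFA (subset construction, then merging equivalent states) gives the minimal DFA with states {n0, n1, n2, n3, n4, n5, n6}, start state n0, accepting states {n0, n4, n6} and transitions n0: a→n1, b→n2; n1: a→n3, b→n3; n2: a→n4, b→n5; n3: a→n6, b→n5; n4: a→n5, b→n2; n5: a→n5, b→n5; n6: a→n5, b→n5.
Exploring the product automaton M × N from the start pair (A, n0), following both machines on each input symbol, reaches 11 state pairs: (A, n0), (A, n1), (C, n2), (A, n3), (C, n3), (A, n4), (B, n5), (A, n6), (C, n5), (A, n5), (D, n5).
M accepts in {B} and N accepts in {n0, n4, n6}; no reachable pair has both components accepting, so no string drives both machines to acceptance simultaneously and L(M) ∩ L(N) = ∅.
So no string is accepted by both, and the intersection is empty.

Yes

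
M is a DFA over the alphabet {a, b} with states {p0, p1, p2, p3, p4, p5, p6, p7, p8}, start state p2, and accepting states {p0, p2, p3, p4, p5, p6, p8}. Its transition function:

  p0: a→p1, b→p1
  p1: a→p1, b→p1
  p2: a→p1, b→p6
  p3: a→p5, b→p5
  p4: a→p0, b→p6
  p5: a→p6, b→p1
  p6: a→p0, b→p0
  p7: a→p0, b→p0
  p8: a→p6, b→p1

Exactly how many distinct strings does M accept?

The useful subgraph on states {p0, p2, p6} is acyclic, so L(M) is finite; the longest accepting path visits 3 useful states, giving maximum string length 2.
Counting accepting paths from p2 by length: 1 of length 0, 1 of length 1, 2 of length 2. Total 4.

4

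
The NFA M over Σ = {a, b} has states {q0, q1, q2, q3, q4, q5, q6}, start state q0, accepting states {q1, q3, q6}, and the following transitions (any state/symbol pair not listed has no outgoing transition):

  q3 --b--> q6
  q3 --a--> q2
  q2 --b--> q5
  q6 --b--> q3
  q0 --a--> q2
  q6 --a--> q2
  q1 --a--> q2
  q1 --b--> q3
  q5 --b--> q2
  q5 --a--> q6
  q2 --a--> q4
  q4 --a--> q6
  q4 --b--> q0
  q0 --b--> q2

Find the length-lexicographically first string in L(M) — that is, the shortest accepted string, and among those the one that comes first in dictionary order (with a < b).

A breadth-first search from q0 reaches an accepting state first via the path q0 → q2 → q4 → q6 on input aaa.
No string of length < 3 is accepted (BFS exhausts all shorter strings without reaching an accepting state), and aaa is the lexicographically least accepting string of length 3.

aaa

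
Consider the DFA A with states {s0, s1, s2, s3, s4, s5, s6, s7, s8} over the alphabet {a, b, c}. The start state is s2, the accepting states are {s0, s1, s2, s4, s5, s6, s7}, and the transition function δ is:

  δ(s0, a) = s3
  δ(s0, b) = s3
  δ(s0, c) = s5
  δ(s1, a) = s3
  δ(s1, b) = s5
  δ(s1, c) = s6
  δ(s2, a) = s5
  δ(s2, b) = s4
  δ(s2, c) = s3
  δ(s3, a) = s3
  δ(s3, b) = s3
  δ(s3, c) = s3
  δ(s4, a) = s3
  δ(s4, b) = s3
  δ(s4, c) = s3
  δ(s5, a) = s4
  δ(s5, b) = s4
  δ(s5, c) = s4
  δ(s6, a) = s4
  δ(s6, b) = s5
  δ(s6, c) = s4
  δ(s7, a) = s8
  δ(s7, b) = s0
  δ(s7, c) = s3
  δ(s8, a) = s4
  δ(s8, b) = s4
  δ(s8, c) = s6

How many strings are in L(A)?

The useful subgraph on states {s2, s4, s5} is acyclic, so L(A) is finite; the longest accepting path visits 3 useful states, giving maximum string length 2.
Counting accepting paths from s2 by length: 1 of length 0, 2 of length 1, 3 of length 2. Total 6.

6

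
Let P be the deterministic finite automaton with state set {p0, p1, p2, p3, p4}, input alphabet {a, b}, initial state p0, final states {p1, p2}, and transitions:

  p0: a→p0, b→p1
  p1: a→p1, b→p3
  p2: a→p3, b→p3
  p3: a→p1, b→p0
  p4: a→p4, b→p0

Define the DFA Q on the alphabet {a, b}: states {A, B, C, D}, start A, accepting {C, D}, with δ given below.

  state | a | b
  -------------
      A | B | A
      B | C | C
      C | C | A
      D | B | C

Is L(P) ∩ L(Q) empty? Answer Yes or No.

No

The string ab is accepted by both P and Q.
Hence L(P) ∩ L(Q) ≠ ∅.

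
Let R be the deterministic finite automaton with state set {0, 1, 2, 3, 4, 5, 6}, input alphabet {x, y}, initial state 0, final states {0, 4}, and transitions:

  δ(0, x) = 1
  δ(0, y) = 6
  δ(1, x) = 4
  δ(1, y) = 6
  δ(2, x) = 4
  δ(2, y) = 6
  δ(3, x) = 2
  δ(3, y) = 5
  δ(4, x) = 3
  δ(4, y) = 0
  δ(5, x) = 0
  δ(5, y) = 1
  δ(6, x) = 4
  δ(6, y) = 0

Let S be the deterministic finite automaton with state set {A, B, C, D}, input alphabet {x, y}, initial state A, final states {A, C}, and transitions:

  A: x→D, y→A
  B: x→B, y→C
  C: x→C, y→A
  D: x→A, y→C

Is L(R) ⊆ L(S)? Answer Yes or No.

No

The string yx is in L(R) but not in L(S).
So L(R) ⊄ L(S).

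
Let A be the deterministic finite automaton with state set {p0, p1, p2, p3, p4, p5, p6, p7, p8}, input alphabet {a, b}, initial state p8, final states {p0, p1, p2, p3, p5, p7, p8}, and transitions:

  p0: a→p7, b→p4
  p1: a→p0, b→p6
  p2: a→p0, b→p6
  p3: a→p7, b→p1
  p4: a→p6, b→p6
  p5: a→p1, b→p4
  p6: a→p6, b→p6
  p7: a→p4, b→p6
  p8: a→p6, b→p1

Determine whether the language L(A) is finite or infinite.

finite

The useful states (reachable from p8 and able to reach an accepting state) are {p0, p1, p7, p8}.
Restricted to these states the transition graph has no cycle, so every accepting path has bounded length and L is finite.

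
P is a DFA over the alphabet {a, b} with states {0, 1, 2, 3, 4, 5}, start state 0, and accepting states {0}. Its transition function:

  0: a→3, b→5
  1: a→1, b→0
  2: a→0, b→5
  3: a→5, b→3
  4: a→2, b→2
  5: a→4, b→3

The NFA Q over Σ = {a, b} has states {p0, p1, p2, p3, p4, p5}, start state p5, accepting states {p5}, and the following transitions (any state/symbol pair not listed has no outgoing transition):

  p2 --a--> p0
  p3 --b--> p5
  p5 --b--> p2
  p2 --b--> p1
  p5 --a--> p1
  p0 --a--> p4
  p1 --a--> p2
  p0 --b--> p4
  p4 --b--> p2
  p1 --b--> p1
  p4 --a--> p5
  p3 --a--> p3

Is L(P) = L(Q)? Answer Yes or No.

Yes

Exploring the product automaton P × Q from the start pair (0, p5), following both machines on each input symbol, reaches 5 state pairs: (0, p5), (3, p1), (5, p2), (4, p0), (2, p4).
P accepts in {0} and Q accepts in {p5}. In every reachable pair the two components are either both accepting — (0, p5) — or both non-accepting, so no string is accepted by exactly one of the machines: L(P) \ L(Q) and L(Q) \ L(P) are both empty.
Hence every string is accepted by P iff it is accepted by Q, and the two languages coincide.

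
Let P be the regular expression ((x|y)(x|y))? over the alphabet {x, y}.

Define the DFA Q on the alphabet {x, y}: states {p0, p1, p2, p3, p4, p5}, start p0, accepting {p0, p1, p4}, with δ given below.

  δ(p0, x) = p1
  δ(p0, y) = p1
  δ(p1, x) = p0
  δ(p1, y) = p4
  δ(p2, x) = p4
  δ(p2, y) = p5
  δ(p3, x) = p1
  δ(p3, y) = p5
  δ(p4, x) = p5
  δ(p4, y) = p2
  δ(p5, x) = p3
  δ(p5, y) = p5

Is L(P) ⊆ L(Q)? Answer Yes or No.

Yes

Converting the expression P to a DFA (subset construction, then merging equivalent states) gives the minimal DFA with states {r0, r1, r2, r3}, start state r0, accepting states {r0, r2} and transitions r0: x→r1, y→r1; r1: x→r2, y→r2; r2: x→r3, y→r3; r3: x→r3, y→r3.
Exploring the product automaton P × Q from the start pair (r0, p0), following both machines on each input symbol, reaches 10 state pairs: (r0, p0), (r1, p1), (r2, p0), (r2, p4), (r3, p1), (r3, p5), (r3, p2), (r3, p0), (r3, p4), (r3, p3).
P accepts in {r0, r2} and Q accepts in {p0, p1, p4}. The reachable pairs whose P-component is accepting are (r0, p0), (r2, p0), (r2, p4); in each of them the Q-component is accepting too, so the product for L(P) \ L(Q) (P-component accepting, Q-component rejecting) has no reachable accepting pair and the difference is empty.
Hence every string in L(P) is also in L(Q).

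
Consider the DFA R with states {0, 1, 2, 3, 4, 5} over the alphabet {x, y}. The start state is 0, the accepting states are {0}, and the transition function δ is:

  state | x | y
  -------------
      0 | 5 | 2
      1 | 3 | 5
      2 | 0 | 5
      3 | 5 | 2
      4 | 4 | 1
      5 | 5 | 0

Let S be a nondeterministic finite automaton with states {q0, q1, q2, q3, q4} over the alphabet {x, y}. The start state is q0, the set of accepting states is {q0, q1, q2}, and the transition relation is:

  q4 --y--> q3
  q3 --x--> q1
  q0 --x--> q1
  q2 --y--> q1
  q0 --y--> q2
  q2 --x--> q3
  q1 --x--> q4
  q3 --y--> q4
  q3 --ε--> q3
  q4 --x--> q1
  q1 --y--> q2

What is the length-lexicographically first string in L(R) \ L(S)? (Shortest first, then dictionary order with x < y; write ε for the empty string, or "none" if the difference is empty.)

yx

The string yx is accepted by R but not by S.
No shorter string lies in the difference, and yx is the lexicographically first length-2 string in L(R) \ L(S).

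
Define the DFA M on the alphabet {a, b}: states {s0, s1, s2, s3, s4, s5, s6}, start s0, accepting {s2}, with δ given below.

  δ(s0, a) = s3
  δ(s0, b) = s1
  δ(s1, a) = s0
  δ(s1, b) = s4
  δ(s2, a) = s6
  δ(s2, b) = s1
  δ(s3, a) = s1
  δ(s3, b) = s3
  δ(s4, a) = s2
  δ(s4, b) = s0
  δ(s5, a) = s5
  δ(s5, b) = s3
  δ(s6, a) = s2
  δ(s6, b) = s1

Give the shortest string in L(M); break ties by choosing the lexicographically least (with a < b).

bba

A breadth-first search from s0 reaches an accepting state first via the path s0 → s1 → s4 → s2 on input bba.
No string of length < 3 is accepted (BFS exhausts all shorter strings without reaching an accepting state), and bba is the lexicographically least accepting string of length 3.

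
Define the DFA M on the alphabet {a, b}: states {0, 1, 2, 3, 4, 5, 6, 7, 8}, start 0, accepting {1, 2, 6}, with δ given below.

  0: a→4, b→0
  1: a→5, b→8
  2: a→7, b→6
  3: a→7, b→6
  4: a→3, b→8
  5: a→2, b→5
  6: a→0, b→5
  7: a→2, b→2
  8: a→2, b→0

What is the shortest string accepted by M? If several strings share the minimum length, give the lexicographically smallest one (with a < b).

aab

A breadth-first search from 0 reaches an accepting state first via the path 0 → 4 → 3 → 6 on input aab.
No string of length < 3 is accepted (BFS exhausts all shorter strings without reaching an accepting state), and aab is the lexicographically least accepting string of length 3.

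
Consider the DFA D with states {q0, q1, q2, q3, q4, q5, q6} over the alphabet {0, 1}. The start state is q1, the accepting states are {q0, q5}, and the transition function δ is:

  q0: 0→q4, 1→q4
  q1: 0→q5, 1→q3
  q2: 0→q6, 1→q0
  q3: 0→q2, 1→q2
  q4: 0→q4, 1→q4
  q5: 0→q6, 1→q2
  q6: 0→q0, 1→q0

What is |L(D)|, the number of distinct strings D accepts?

The useful subgraph on states {q0, q1, q2, q3, q5, q6} is acyclic, so L(D) is finite; the longest accepting path visits 5 useful states, giving maximum string length 4.
Counting accepting paths from q1 by length: 1 of length 1, 5 of length 3, 6 of length 4. Total 12.

12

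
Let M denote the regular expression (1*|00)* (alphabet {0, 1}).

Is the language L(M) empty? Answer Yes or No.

The empty string ε matches the expression, so it belongs to L(M).
Since L(M) contains at least one string, it is not empty.

No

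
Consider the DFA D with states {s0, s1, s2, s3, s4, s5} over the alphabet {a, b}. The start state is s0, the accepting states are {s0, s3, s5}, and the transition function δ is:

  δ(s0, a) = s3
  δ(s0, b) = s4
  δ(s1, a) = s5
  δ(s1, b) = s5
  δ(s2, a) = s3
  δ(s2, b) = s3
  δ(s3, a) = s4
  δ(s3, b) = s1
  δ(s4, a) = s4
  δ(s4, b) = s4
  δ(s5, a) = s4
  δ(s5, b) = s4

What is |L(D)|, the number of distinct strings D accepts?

The useful subgraph on states {s0, s1, s3, s5} is acyclic, so L(D) is finite; the longest accepting path visits 4 useful states, giving maximum string length 3.
Counting accepting paths from s0 by length: 1 of length 0, 1 of length 1, 2 of length 3. Total 4.

4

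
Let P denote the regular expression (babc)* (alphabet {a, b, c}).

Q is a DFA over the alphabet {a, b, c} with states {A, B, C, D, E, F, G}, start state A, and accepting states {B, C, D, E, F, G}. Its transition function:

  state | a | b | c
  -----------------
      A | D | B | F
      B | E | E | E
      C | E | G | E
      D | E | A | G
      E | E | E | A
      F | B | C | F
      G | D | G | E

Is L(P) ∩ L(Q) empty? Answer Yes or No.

Converting the expression P to a DFA (subset construction, then merging equivalent states) gives the minimal DFA with states {p0, p1, p2, p3, p4}, start state p0, accepting states {p0} and transitions p0: a→p1, b→p2, c→p1; p1: a→p1, b→p1, c→p1; p2: a→p3, b→p1, c→p1; p3: a→p1, b→p4, c→p1; p4: a→p1, b→p1, c→p0.
Exploring the product automaton P × Q from the start pair (p0, A), following both machines on each input symbol, reaches 11 state pairs: (p0, A), (p1, D), (p2, B), (p1, F), (p1, E), (p1, A), (p1, G), (p3, E), (p1, B), (p1, C), (p4, E).
P accepts in {p0} and Q accepts in {B, C, D, E, F, G}; no reachable pair has both components accepting, so no string drives both machines to acceptance simultaneously and L(P) ∩ L(Q) = ∅.
So no string is accepted by both, and the intersection is empty.

Yes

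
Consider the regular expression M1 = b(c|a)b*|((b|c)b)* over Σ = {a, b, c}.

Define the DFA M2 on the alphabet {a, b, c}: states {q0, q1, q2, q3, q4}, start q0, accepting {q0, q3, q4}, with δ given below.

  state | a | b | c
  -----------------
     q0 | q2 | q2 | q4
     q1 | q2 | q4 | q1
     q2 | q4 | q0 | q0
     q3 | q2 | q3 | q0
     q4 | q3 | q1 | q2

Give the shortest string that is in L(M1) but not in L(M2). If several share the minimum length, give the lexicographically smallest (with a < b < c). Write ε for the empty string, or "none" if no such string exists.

cb

The string cb is accepted by M1 but not by M2.
No shorter string lies in the difference, and cb is the lexicographically first length-2 string in L(M1) \ L(M2).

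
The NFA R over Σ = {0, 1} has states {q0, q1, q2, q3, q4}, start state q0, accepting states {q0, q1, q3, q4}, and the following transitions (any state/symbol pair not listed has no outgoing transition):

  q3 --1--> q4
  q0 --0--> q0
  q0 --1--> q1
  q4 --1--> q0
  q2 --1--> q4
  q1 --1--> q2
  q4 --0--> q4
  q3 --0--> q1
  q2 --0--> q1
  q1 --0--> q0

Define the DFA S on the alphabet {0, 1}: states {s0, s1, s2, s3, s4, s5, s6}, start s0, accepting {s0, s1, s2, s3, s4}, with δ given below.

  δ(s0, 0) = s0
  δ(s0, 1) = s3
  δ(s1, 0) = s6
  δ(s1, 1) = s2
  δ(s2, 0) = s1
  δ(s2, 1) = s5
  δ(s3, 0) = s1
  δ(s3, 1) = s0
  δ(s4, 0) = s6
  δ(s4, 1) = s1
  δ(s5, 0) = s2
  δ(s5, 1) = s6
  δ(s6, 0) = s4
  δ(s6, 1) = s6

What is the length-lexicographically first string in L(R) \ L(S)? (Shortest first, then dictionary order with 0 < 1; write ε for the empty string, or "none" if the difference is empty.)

100

The string 100 is accepted by R but not by S.
No shorter string lies in the difference, and 100 is the lexicographically first length-3 string in L(R) \ L(S).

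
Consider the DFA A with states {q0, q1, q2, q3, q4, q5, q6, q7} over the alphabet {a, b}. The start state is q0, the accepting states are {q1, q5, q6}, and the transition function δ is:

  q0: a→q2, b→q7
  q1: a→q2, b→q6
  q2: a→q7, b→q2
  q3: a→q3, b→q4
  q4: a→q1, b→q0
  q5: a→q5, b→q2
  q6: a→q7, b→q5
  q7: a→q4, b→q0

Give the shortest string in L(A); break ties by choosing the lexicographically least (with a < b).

baa

A breadth-first search from q0 reaches an accepting state first via the path q0 → q7 → q4 → q1 on input baa.
No string of length < 3 is accepted (BFS exhausts all shorter strings without reaching an accepting state), and baa is the lexicographically least accepting string of length 3.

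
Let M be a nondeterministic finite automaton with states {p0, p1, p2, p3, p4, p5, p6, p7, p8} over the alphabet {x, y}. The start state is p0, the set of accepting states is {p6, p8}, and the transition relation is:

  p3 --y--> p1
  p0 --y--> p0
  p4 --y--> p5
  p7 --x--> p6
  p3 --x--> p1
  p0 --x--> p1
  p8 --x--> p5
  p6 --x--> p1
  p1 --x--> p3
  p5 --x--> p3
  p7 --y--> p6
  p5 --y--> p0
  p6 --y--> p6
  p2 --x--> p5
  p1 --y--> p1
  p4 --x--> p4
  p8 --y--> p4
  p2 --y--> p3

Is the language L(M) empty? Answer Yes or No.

Yes

The states reachable from the start state are {p0, p1, p3}.
None of the accepting states {p6, p8} is reachable, so no string is accepted and L(M) = ∅.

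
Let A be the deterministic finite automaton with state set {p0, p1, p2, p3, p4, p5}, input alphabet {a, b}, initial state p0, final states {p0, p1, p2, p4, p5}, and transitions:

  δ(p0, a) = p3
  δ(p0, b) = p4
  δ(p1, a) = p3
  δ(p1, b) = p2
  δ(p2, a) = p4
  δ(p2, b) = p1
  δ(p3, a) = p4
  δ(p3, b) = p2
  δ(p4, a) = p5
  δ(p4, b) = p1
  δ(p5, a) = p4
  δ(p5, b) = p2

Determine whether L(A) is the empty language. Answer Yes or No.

The empty string ε is accepted: the run p0 ends in the accepting state p0.
Since at least one string is accepted, L(A) is not empty.

No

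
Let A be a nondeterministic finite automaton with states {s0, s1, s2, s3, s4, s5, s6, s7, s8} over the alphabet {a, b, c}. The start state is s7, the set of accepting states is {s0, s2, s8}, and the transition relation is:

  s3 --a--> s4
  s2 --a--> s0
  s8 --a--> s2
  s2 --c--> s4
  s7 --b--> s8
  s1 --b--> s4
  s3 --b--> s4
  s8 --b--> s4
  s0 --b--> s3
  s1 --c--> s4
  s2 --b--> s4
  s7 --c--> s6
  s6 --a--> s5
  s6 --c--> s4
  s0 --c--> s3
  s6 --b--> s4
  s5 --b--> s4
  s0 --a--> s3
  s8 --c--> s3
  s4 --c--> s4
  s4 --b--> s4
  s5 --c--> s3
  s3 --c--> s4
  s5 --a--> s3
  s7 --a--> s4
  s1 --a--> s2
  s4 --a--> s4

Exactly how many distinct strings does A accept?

3

The useful subgraph on states {s0, s2, s7, s8} is acyclic, so L(A) is finite; the longest accepting path visits 4 useful states, giving maximum string length 3.
Counting accepting paths from s7 by length: 1 of length 1, 1 of length 2, 1 of length 3. Total 3.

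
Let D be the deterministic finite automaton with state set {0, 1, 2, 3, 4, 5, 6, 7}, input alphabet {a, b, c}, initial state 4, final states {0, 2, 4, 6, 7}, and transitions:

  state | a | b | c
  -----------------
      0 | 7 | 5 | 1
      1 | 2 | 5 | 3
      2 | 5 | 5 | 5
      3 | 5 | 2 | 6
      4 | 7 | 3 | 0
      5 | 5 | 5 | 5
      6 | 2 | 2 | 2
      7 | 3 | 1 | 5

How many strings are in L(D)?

The useful subgraph on states {0, 1, 2, 3, 4, 6, 7} is acyclic, so L(D) is finite; the longest accepting path visits 7 useful states, giving maximum string length 6.
Counting accepting paths from 4 by length: 1 of length 0, 2 of length 1, 3 of length 2, 7 of length 3, 10 of length 4, 11 of length 5, 3 of length 6. Total 37.

37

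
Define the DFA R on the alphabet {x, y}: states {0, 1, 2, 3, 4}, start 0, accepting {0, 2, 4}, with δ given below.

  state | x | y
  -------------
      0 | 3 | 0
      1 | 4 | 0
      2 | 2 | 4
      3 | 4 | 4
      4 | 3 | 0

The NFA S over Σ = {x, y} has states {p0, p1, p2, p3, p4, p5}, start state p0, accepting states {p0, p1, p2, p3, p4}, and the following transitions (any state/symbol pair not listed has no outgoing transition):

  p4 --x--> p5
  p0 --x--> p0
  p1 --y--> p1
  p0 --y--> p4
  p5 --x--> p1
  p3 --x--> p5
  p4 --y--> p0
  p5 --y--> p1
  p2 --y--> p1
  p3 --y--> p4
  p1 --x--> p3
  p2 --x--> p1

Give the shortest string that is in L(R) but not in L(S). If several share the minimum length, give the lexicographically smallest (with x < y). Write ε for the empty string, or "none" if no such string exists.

yxxxx

The string yxxxx is accepted by R but not by S.
No shorter string lies in the difference, and yxxxx is the lexicographically first length-5 string in L(R) \ L(S).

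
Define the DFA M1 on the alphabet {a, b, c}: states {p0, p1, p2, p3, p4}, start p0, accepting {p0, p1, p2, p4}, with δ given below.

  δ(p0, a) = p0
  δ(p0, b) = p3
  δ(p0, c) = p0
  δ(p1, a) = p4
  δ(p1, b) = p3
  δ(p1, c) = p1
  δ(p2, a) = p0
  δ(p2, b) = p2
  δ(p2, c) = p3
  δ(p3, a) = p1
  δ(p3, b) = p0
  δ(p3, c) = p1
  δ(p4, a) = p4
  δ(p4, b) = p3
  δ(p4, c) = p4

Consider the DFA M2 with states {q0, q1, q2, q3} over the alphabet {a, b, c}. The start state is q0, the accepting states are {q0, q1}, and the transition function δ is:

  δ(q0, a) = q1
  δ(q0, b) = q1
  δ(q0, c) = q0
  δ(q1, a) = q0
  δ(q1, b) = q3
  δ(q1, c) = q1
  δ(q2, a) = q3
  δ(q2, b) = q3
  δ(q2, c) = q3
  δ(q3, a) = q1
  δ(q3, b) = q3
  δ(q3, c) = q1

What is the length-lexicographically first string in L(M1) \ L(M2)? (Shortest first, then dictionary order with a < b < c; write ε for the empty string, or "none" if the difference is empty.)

bb

The string bb is accepted by M1 but not by M2.
No shorter string lies in the difference, and bb is the lexicographically first length-2 string in L(M1) \ L(M2).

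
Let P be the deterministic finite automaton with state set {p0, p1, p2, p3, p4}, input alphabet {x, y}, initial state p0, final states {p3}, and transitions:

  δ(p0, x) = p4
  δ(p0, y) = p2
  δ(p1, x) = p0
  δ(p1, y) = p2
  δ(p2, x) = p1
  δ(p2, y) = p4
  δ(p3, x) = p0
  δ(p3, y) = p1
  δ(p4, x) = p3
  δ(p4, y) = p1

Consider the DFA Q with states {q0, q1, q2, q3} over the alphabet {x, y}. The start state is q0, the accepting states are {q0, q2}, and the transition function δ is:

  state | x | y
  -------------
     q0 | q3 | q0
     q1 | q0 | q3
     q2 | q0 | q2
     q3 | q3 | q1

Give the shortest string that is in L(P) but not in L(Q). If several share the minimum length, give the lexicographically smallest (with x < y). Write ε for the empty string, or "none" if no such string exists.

The string xx is accepted by P but not by Q.
No shorter string lies in the difference, and xx is the lexicographically first length-2 string in L(P) \ L(Q).

xx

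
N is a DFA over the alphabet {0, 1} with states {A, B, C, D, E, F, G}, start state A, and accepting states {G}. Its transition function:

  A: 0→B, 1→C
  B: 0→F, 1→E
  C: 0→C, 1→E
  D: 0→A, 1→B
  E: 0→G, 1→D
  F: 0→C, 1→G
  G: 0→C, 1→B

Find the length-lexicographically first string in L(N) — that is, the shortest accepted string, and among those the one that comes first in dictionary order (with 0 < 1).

A breadth-first search from A reaches an accepting state first via the path A → B → F → G on input 001.
No string of length < 3 is accepted (BFS exhausts all shorter strings without reaching an accepting state), and 001 is the lexicographically least accepting string of length 3.

001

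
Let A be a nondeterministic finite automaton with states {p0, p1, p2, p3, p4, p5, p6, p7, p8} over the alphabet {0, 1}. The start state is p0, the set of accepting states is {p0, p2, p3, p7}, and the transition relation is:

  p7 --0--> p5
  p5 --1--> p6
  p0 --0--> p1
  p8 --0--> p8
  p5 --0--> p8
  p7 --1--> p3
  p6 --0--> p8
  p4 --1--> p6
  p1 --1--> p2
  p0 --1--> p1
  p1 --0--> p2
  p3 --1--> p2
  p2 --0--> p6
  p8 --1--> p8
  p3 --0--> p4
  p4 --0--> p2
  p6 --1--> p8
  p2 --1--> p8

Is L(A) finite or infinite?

finite

The useful states (reachable from p0 and able to reach an accepting state) are {p0, p1, p2}.
Restricted to these states the transition graph has no cycle, so every accepting path has bounded length and L is finite.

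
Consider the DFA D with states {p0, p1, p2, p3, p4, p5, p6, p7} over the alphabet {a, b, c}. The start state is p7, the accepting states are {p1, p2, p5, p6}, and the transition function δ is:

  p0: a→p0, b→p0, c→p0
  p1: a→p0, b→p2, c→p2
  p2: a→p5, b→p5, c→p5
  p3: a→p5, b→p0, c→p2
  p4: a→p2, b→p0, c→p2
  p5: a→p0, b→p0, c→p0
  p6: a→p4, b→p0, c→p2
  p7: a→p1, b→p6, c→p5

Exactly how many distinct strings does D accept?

The useful subgraph on states {p1, p2, p4, p5, p6, p7} is acyclic, so L(D) is finite; the longest accepting path visits 5 useful states, giving maximum string length 4.
Counting accepting paths from p7 by length: 3 of length 1, 3 of length 2, 11 of length 3, 6 of length 4. Total 23.

23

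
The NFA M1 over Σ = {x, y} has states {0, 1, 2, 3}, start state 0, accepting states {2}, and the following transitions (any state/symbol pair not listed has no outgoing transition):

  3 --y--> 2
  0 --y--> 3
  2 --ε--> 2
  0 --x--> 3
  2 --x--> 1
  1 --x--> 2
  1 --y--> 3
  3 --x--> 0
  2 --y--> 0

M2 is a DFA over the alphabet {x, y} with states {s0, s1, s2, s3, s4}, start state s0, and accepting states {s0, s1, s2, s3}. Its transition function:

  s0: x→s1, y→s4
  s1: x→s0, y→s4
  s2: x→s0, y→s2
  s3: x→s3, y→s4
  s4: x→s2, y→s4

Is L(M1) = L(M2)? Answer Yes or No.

No

The string xy is accepted by M1 but rejected by M2.
So L(M1) ≠ L(M2).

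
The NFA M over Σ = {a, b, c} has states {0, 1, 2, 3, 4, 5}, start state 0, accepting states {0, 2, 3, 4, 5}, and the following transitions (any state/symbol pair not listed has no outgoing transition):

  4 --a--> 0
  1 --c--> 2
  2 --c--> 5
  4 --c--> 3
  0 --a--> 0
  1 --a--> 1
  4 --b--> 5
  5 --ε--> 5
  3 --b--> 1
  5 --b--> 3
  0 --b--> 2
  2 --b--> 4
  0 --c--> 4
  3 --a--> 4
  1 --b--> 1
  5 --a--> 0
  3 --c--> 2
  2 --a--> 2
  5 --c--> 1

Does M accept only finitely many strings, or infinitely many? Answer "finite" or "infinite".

infinite

State 0 is reachable from the start and can reach an accepting state, and it lies on the cycle 0 → 0.
Traversing that cycle any number of times yields accepted strings of unbounded length, so the language is infinite.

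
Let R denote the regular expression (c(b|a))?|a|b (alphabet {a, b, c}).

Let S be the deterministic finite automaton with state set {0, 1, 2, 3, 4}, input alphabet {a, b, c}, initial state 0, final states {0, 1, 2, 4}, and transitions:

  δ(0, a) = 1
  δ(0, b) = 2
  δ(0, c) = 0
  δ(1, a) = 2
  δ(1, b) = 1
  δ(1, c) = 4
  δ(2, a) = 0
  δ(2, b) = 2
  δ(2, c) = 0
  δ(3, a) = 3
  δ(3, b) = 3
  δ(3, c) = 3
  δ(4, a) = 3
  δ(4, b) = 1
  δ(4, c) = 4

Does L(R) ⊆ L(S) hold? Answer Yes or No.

Yes

Converting the expression R to a DFA (subset construction, then merging equivalent states) gives the minimal DFA with states {r0, r1, r2, r3}, start state r0, accepting states {r0, r1} and transitions r0: a→r1, b→r1, c→r2; r1: a→r3, b→r3, c→r3; r2: a→r1, b→r1, c→r3; r3: a→r3, b→r3, c→r3.
Exploring the product automaton R × S from the start pair (r0, 0), following both machines on each input symbol, reaches 9 state pairs: (r0, 0), (r1, 1), (r1, 2), (r2, 0), (r3, 2), (r3, 1), (r3, 4), (r3, 0), (r3, 3).
R accepts in {r0, r1} and S accepts in {0, 1, 2, 4}. The reachable pairs whose R-component is accepting are (r0, 0), (r1, 1), (r1, 2); in each of them the S-component is accepting too, so the product for L(R) \ L(S) (R-component accepting, S-component rejecting) has no reachable accepting pair and the difference is empty.
Hence every string in L(R) is also in L(S).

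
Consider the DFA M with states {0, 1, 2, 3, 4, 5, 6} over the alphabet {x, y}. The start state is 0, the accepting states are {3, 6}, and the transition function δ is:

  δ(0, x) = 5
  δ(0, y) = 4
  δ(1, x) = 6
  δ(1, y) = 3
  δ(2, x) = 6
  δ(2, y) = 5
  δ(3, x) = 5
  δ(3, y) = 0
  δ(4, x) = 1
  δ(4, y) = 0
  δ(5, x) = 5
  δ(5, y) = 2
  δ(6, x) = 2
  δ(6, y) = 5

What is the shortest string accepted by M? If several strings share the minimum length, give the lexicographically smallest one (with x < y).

A breadth-first search from 0 reaches an accepting state first via the path 0 → 5 → 2 → 6 on input xyx.
No string of length < 3 is accepted (BFS exhausts all shorter strings without reaching an accepting state), and xyx is the lexicographically least accepting string of length 3.

xyx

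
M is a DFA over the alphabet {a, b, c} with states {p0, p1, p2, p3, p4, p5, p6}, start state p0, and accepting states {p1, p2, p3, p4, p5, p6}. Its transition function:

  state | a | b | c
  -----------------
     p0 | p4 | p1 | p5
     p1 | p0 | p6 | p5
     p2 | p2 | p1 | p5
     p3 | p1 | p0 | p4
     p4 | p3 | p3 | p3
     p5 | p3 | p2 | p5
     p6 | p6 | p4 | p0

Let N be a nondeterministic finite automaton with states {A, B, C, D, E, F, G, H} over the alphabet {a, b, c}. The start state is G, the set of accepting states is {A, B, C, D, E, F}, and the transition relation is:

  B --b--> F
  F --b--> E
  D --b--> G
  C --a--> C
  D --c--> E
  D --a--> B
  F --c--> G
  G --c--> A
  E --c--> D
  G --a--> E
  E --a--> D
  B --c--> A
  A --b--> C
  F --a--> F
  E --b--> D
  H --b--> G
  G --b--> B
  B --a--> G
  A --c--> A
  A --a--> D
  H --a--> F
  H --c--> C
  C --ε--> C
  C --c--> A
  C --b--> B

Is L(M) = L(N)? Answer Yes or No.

Yes

Exploring the product automaton M × N from the start pair (p0, G), following both machines on each input symbol, reaches 7 state pairs: (p0, G), (p4, E), (p1, B), (p5, A), (p3, D), (p6, F), (p2, C).
M accepts in {p1, p2, p3, p4, p5, p6} and N accepts in {A, B, C, D, E, F}. In every reachable pair the two components are either both accepting — (p4, E), (p1, B), (p5, A), (p3, D), (p6, F), (p2, C) — or both non-accepting, so no string is accepted by exactly one of the machines: L(M) \ L(N) and L(N) \ L(M) are both empty.
Hence every string is accepted by M iff it is accepted by N, and the two languages coincide.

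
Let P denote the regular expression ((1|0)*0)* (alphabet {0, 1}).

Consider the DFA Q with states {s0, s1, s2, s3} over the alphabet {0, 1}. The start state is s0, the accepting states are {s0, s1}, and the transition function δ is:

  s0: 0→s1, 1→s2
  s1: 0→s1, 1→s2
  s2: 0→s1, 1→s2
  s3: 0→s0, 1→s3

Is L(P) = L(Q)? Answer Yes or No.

Yes

Converting the expression P to a DFA (subset construction, then merging equivalent states) gives the minimal DFA with states {p0, p1}, start state p0, accepting states {p0} and transitions p0: 0→p0, 1→p1; p1: 0→p0, 1→p1.
Exploring the product automaton P × Q from the start pair (p0, s0), following both machines on each input symbol, reaches 3 state pairs: (p0, s0), (p0, s1), (p1, s2).
P accepts in {p0} and Q accepts in {s0, s1}. In every reachable pair the two components are either both accepting — (p0, s0), (p0, s1) — or both non-accepting, so no string is accepted by exactly one of the machines: L(P) \ L(Q) and L(Q) \ L(P) are both empty.
Hence every string is accepted by P iff it is accepted by Q, and the two languages coincide.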